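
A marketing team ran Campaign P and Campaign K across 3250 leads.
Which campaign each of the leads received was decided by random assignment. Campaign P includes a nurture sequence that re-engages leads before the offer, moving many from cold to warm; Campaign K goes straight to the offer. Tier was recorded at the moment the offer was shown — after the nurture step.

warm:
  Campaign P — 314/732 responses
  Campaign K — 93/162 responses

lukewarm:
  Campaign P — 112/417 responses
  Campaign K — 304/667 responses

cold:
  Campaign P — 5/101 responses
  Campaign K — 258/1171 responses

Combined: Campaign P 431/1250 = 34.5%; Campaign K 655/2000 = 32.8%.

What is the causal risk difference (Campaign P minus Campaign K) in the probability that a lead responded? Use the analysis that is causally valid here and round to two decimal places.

+0.02

The stratified and pooled comparisons disagree (Campaign K wins within each engagement tier; Campaign P wins overall), so the answer turns on the causal role of engagement tier.
Engagement tier here is a post-treatment variable shaped by the campaign; conditioning on it would introduce bias rather than remove it. The overall comparison is the causal one.
The causal difference is the pooled difference: 0.345 − 0.328 = +0.017.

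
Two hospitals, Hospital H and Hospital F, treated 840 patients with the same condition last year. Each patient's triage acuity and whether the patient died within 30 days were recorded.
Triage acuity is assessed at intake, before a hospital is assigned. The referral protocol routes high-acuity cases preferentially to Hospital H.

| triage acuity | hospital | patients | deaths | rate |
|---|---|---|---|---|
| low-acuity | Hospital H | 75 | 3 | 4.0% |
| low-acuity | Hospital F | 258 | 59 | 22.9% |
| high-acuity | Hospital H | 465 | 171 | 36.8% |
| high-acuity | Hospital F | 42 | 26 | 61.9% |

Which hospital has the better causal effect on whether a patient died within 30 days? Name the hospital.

Hospital H

Hospital H is lower inside every triage acuity stratum but Hospital F is lower in aggregate. Whether to stratify depends on how triage acuity relates to the hospital.
Triage acuity is set before the hospital has any effect — it is not caused by the hospital — and it independently drives the outcome. That makes it a confounder, so the causal comparison is within triage acuity levels.
Within each level — low-acuity: 4.0% vs 22.9%; high-acuity: 36.8% vs 61.9% — Hospital H is lower every time.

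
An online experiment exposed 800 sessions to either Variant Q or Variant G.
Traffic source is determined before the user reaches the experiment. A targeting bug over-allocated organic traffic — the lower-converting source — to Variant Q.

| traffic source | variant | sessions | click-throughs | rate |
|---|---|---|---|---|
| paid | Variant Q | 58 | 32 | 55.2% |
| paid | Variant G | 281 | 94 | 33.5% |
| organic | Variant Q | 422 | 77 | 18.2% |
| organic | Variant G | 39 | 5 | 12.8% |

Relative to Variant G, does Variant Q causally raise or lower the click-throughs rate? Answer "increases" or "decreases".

The traffic source-specific comparison favours Variant Q throughout, but the pooled figures favour Variant G. The question is whether to condition on traffic source.
Here traffic source is a common cause — it drives both which variant a case falls under and the outcome. The crude comparison mixes populations; the stratum-specific rates are the causally relevant ones.
Within each level — paid: 55.2% vs 33.5%; organic: 18.2% vs 12.8% — Variant Q is higher every time.

increases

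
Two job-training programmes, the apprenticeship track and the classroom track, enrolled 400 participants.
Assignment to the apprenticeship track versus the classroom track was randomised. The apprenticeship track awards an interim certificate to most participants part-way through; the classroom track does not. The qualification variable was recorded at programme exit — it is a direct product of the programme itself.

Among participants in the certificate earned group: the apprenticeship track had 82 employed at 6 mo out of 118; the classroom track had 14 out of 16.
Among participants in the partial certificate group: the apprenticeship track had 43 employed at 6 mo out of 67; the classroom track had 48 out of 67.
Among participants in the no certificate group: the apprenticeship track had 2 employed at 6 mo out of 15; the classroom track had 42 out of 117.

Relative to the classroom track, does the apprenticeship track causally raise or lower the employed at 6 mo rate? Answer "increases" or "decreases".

increases

The stratified and pooled comparisons disagree (the classroom track wins within each qualification attained during the programme; the apprenticeship track wins overall), so the answer turns on the causal role of qualification attained during the programme.
Qualification attained during the programme is recorded after the programme and is itself shifted by it — it sits on the causal path from programme to outcome. Conditioning on a mediator would strip out part of the effect we want; the pooled comparison gives the total causal effect.
Pooled: the apprenticeship track 63.5% vs the classroom track 52.0%; the apprenticeship track is higher overall.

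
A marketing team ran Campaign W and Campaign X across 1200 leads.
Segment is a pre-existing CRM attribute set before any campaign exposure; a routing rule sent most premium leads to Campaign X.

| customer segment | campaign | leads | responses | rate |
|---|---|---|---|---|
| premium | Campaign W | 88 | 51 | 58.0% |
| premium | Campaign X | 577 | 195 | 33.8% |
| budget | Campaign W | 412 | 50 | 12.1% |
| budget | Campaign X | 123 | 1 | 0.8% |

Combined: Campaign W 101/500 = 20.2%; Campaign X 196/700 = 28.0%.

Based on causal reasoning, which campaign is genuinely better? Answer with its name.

Campaign W

The customer segment-specific comparison favours Campaign W throughout, but the pooled figures favour Campaign X. The question is whether to condition on customer segment.
Customer segment is set before the campaign has any effect — it is not caused by the campaign — and it independently drives the outcome. That makes it a confounder, so the causal comparison is within customer segment levels.
Within each level — premium: 58.0% vs 33.8%; budget: 12.1% vs 0.8% — Campaign W is higher every time.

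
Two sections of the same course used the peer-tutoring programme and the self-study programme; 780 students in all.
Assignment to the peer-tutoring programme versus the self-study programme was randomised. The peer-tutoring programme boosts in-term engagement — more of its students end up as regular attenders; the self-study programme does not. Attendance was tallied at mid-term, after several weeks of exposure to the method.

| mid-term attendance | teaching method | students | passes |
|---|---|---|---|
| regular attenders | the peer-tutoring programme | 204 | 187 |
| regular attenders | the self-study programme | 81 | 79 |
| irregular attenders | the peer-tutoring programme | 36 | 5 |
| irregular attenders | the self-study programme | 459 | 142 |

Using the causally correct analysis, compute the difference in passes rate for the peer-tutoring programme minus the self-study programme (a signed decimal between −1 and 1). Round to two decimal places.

the self-study programme is higher inside every mid-term attendance stratum but the peer-tutoring programme is higher in aggregate. Whether to stratify depends on how mid-term attendance relates to the teaching method.
Stratifying would compare teaching methods among students the teaching methods themselves sorted into mid-term attendance groups — a form of selection on an intermediate. The unconditioned pooled rates give the total causal effect.
The causal difference is the pooled difference: 0.800 − 0.409 = +0.391.

+0.39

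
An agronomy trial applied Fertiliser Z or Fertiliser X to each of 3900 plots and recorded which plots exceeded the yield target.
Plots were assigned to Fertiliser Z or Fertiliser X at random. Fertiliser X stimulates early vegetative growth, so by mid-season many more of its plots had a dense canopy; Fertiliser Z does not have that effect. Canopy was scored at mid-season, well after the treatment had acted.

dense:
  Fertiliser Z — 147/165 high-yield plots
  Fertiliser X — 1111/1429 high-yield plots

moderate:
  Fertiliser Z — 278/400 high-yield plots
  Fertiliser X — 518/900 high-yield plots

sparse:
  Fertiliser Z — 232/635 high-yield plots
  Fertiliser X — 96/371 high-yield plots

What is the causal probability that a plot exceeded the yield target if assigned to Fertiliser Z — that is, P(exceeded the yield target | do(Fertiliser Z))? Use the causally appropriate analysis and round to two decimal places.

0.55

Fertiliser Z is higher inside every mid-season canopy stratum but Fertiliser X is higher in aggregate. Whether to stratify depends on how mid-season canopy relates to the fertiliser.
The distribution of mid-season canopy is itself part of what the fertiliser does — it is an intermediate outcome. Holding it fixed would remove that part of the effect; the total effect is the pooled difference.
So P(outcome | do(Fertiliser Z)) is just the pooled rate for Fertiliser Z: 657/1200 = 0.547.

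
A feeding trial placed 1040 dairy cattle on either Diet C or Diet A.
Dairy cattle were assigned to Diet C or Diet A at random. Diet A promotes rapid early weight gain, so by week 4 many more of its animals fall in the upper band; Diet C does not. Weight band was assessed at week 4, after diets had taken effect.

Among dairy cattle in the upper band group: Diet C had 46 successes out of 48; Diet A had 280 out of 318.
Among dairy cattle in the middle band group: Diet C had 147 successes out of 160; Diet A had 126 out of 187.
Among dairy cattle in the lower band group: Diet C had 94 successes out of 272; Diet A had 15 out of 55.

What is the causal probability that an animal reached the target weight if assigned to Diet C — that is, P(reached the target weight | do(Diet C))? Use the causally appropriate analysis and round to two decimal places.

Diet C is higher inside every week-4 weight band stratum but Diet A is higher in aggregate. Whether to stratify depends on how week-4 weight band relates to the diet.
Week-4 weight band here is a post-treatment variable shaped by the diet; conditioning on it would introduce bias rather than remove it. The overall comparison is the causal one.
So P(outcome | do(Diet C)) is just the pooled rate for Diet C: 287/480 = 0.598.

0.60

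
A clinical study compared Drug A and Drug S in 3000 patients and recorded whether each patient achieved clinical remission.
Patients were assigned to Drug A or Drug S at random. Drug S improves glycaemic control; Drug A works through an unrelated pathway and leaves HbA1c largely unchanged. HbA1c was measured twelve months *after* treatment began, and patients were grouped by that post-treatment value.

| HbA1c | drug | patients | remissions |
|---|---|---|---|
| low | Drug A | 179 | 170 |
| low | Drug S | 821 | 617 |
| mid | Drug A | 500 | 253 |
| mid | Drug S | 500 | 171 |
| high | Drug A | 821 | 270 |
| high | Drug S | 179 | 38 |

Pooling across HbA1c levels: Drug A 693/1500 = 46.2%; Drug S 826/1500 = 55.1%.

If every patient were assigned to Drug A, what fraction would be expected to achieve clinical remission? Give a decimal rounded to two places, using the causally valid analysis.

0.46

Within every HbA1c level Drug A has the higher rate, yet pooled Drug S does — Simpson's reversal.
HbA1c is downstream of the drug. One should not condition on a consequence of treatment, so the overall rates are the right comparison.
So P(outcome | do(Drug A)) is just the pooled rate for Drug A: 693/1500 = 0.462.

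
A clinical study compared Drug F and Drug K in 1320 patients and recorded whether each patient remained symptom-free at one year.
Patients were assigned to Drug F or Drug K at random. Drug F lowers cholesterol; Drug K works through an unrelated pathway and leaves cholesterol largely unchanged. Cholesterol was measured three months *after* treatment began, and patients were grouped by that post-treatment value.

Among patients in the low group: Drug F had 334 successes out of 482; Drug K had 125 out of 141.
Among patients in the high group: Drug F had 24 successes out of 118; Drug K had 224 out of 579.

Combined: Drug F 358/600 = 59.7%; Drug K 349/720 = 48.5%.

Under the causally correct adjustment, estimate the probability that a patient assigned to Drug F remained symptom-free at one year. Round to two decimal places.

The cholesterol-specific comparison favours Drug K throughout, but the pooled figures favour Drug F. The question is whether to condition on cholesterol.
Cholesterol is downstream of the drug. One should not condition on a consequence of treatment, so the overall rates are the right comparison.
So P(outcome | do(Drug F)) is just the pooled rate for Drug F: 358/600 = 0.597.

0.60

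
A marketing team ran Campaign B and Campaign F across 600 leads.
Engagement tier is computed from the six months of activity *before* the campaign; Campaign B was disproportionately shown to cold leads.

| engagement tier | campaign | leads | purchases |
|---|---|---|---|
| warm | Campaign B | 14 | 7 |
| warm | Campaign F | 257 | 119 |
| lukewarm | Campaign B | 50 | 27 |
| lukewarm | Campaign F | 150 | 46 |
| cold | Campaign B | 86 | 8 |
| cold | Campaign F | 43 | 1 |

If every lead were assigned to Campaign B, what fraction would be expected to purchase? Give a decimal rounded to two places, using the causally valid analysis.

Since engagement tier is a pre-existing factor (not a product of the campaign) and it affects the outcome on its own, it is a confounder. The stratified rates, not the pooled rate, identify the causal effect.
Standardising Campaign B to the population engagement tier mix: 0.452·7/14 + 0.333·27/50 + 0.215·8/86 = 0.426.

0.43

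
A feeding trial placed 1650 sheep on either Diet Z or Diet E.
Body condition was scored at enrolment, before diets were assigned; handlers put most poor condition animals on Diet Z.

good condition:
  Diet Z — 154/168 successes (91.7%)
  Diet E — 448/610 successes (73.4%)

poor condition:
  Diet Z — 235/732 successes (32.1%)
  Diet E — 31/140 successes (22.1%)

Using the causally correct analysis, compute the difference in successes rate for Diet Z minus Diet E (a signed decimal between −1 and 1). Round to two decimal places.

+0.14

Within every starting body condition level Diet Z has the higher rate, yet pooled Diet E does — Simpson's reversal.
Starting body condition is set before the diet has any effect — it is not caused by the diet — and it independently drives the outcome. That makes it a confounder, so the causal comparison is within starting body condition levels.
Adjusting over the population distribution of starting body condition: 0.472·(0.917−0.734) + 0.528·(0.321−0.221) = +0.139.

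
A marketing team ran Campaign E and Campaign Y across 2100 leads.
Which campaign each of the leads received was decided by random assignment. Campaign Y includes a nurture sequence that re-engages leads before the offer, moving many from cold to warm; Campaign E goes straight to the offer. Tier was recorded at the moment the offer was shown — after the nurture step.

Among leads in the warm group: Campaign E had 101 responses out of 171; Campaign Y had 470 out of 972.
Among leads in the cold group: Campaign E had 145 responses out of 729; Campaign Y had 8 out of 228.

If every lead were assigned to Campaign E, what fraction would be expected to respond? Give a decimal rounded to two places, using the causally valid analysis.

0.27

Within every engagement tier level Campaign E has the higher rate, yet pooled Campaign Y does — Simpson's reversal.
Engagement tier here is a post-treatment variable shaped by the campaign; conditioning on it would introduce bias rather than remove it. The overall comparison is the causal one.
So P(outcome | do(Campaign E)) is just the pooled rate for Campaign E: 246/900 = 0.273.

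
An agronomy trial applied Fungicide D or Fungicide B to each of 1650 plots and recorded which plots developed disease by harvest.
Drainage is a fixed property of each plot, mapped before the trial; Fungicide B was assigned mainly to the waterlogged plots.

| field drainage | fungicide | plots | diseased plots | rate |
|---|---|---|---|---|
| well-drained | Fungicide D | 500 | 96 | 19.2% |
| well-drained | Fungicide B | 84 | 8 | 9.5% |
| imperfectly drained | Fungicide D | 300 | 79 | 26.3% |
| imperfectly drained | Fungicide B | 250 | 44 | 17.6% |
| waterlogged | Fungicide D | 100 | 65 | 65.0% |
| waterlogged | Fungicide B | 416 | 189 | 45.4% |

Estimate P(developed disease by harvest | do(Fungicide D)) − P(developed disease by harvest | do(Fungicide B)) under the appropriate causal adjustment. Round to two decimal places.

+0.12

The stratified and pooled comparisons disagree (Fungicide B wins within each field drainage; Fungicide D wins overall), so the answer turns on the causal role of field drainage.
The imbalance in field drainage arose from how plots were allocated, not from anything the fungicide did; and field drainage independently affects the outcome. The pooled gap is confounded — condition on field drainage.
Adjusting over the population distribution of field drainage: 0.354·(0.192−0.095) + 0.333·(0.263−0.176) + 0.313·(0.650−0.454) = +0.125.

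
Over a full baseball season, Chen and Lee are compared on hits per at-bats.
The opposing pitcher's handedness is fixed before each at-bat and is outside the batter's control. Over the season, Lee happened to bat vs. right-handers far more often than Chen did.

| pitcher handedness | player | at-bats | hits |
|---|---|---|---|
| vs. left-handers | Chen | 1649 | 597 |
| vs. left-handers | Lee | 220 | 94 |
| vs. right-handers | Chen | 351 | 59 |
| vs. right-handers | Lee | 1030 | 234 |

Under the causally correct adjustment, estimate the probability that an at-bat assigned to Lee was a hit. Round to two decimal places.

0.34

The imbalance in pitcher handedness arose from how at-bats were allocated, not from anything the player did; and pitcher handedness independently affects the outcome. The pooled gap is confounded — condition on pitcher handedness.
Standardising Lee to the population pitcher handedness mix: 0.575·94/220 + 0.425·234/1030 = 0.342.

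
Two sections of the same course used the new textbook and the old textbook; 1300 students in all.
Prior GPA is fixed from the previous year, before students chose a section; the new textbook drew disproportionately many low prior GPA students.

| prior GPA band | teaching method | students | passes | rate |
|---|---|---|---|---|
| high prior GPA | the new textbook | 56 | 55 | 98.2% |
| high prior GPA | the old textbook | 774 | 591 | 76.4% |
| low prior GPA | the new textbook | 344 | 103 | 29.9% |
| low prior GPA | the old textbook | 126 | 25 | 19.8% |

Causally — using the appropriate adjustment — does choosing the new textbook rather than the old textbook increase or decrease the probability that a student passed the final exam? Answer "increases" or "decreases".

Prior GPA band satisfies the back-door criterion: it is not a descendant of the teaching method, and it blocks the spurious path from teaching method to outcome. Adjusting for it (i.e., using the within-prior GPA band rates) gives the causal effect.
Within each level — high prior GPA: 98.2% vs 76.4%; low prior GPA: 29.9% vs 19.8% — the new textbook is higher every time.

increases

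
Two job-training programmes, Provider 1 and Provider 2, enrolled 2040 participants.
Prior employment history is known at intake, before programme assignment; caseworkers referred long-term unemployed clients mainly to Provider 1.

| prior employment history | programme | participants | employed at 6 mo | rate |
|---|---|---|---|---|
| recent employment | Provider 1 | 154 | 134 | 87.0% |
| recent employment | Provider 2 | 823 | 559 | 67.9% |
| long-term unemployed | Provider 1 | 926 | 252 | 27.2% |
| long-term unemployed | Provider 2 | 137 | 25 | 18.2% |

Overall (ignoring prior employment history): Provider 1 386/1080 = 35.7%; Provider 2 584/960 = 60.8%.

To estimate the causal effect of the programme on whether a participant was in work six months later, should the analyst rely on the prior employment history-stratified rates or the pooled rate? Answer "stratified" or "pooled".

stratified

Within every prior employment history level Provider 1 has the higher rate, yet pooled Provider 2 does — Simpson's reversal.
Prior employment history satisfies the back-door criterion: it is not a descendant of the programme, and it blocks the spurious path from programme to outcome. Adjusting for it (i.e., using the within-prior employment history rates) gives the causal effect.
Within each level — recent employment: 87.0% vs 67.9%; long-term unemployed: 27.2% vs 18.2% — Provider 1 is higher every time.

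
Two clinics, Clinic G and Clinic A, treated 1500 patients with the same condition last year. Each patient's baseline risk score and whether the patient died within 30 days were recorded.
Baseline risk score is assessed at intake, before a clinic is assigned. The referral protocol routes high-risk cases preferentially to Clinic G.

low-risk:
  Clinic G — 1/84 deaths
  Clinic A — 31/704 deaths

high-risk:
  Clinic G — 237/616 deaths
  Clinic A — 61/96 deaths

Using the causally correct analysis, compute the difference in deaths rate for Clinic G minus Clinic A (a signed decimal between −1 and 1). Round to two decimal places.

Since baseline risk score is a pre-existing factor (not a product of the clinic) and it affects the outcome on its own, it is a confounder. The stratified rates, not the pooled rate, identify the causal effect.
Adjusting over the population distribution of baseline risk score: 0.525·(0.012−0.044) + 0.475·(0.385−0.635) = -0.136.

-0.14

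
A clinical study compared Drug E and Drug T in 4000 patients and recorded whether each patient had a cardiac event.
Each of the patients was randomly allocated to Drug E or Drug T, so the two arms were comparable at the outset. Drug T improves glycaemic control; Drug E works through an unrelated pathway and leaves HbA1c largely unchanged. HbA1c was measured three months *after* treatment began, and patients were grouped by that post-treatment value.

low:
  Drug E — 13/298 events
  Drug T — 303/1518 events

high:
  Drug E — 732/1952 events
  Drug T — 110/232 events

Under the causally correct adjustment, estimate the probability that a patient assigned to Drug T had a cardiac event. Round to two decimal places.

0.24

HbA1c is recorded after the drug and is itself shifted by it — it sits on the causal path from drug to outcome. Conditioning on a mediator would strip out part of the effect we want; the pooled comparison gives the total causal effect.
So P(outcome | do(Drug T)) is just the pooled rate for Drug T: 413/1750 = 0.236.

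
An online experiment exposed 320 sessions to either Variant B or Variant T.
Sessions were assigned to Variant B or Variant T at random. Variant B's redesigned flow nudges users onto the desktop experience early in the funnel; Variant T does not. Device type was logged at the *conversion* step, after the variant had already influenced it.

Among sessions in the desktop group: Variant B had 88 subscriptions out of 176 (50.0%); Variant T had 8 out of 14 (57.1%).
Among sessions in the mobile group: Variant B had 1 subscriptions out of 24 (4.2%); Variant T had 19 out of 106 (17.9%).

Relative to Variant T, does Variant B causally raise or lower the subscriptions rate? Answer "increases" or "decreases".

increases

Device type lies on the pathway variant → device type → outcome, so adjusting for it blocks the indirect effect. For the total causal effect of variant, use the unadjusted pooled rates.
Pooled: Variant B 44.5% vs Variant T 22.5%; Variant B is higher overall.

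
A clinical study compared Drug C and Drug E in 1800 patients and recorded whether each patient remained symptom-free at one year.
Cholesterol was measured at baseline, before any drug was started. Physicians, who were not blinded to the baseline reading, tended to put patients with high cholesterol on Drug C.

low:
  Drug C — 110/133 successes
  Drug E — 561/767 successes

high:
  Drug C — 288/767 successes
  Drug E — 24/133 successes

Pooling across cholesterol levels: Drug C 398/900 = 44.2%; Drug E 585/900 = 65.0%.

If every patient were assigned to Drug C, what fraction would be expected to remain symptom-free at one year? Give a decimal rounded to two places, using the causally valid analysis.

0.60

Nothing the drug does changes cholesterol; the imbalance is an allocation artefact. With cholesterol also predicting the outcome, the pooled figure is confounded, and the within-stratum comparison is the causal one.
Standardising Drug C to the population cholesterol mix: 0.500·110/133 + 0.500·288/767 = 0.601.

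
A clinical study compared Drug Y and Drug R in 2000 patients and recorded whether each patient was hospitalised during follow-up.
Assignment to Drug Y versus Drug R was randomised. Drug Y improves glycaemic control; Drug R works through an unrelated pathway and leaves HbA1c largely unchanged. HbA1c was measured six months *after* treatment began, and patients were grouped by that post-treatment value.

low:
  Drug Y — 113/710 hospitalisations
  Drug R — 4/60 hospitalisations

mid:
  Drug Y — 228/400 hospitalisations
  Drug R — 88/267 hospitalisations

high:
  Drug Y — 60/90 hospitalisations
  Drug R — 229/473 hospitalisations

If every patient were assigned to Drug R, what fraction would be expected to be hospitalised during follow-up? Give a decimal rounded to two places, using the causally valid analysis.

0.40

Within every HbA1c level Drug R has the lower rate, yet pooled Drug Y does — Simpson's reversal.
Because the drug influences HbA1c, HbA1c is a post-treatment mediator, not a confounder. Stratifying on it would bias the estimate; the causal effect is the crude pooled difference.
So P(outcome | do(Drug R)) is just the pooled rate for Drug R: 321/800 = 0.401.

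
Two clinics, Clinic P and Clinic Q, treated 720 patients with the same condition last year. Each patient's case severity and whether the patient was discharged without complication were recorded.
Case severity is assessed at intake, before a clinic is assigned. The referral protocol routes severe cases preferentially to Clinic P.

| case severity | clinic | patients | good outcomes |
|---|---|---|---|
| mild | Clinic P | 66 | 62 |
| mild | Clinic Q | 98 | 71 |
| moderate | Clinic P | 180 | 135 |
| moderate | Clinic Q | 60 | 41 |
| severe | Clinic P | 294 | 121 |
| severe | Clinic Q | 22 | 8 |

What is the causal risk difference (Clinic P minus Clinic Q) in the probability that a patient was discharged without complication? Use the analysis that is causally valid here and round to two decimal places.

Case severity satisfies the back-door criterion: it is not a descendant of the clinic, and it blocks the spurious path from clinic to outcome. Adjusting for it (i.e., using the within-case severity rates) gives the causal effect.
Adjusting over the population distribution of case severity: 0.228·(0.939−0.724) + 0.333·(0.750−0.683) + 0.439·(0.412−0.364) = +0.092.

+0.09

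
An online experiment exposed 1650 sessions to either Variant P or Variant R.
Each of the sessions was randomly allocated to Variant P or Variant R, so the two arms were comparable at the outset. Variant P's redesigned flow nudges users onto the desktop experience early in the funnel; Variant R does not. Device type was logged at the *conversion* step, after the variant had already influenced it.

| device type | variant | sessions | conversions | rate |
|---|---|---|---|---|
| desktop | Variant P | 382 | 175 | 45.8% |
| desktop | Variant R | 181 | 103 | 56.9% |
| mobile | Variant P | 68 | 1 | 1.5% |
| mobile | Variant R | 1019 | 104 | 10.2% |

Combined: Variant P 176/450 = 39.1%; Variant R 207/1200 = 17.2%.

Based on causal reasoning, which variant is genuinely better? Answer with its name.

Variant R is higher inside every device type stratum but Variant P is higher in aggregate. Whether to stratify depends on how device type relates to the variant.
Device type is recorded after the variant and is itself shifted by it — it sits on the causal path from variant to outcome. Conditioning on a mediator would strip out part of the effect we want; the pooled comparison gives the total causal effect.
Pooled: Variant P 39.1% vs Variant R 17.2%; Variant P is higher overall.

Variant P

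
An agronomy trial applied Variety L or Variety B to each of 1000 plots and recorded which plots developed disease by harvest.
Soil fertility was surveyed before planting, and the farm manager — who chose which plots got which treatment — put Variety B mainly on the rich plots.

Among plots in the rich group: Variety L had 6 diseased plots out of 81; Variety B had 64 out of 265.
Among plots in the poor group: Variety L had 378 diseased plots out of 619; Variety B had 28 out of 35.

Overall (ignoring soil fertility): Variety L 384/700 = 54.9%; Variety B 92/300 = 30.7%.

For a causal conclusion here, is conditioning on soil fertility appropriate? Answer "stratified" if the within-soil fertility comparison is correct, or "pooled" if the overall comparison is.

stratified

Soil fertility is set before the variety has any effect — it is not caused by the variety — and it independently drives the outcome. That makes it a confounder, so the causal comparison is within soil fertility levels.
Within each level — rich: 7.4% vs 24.2%; poor: 61.1% vs 80.0% — Variety L is lower every time.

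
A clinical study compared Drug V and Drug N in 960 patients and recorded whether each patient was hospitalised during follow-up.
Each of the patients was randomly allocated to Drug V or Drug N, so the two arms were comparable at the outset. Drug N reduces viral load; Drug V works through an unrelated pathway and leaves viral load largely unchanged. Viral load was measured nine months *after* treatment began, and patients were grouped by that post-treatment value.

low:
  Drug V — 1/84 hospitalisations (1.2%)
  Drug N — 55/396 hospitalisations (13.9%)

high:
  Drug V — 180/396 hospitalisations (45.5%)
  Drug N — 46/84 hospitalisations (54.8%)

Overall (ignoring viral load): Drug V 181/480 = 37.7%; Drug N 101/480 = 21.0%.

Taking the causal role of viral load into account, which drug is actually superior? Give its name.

Drug N

Drug V is lower inside every viral load stratum but Drug N is lower in aggregate. Whether to stratify depends on how viral load relates to the drug.
The distribution of viral load is itself part of what the drug does — it is an intermediate outcome. Holding it fixed would remove that part of the effect; the total effect is the pooled difference.
Pooled: Drug V 37.7% vs Drug N 21.0%; Drug N is lower overall.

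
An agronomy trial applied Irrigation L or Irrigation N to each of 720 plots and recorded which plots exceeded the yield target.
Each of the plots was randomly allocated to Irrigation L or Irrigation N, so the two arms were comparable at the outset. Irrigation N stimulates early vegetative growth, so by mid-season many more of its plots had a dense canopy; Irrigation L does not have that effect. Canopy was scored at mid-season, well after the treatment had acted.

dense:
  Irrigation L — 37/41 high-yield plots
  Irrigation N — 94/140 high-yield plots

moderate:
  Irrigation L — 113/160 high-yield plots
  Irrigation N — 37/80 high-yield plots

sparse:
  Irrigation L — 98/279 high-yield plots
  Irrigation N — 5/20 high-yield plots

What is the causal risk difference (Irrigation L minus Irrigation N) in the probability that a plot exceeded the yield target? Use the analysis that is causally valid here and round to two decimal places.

Irrigation L is higher inside every mid-season canopy stratum but Irrigation N is higher in aggregate. Whether to stratify depends on how mid-season canopy relates to the irrigation.
Mid-season canopy is recorded after the irrigation and is itself shifted by it — it sits on the causal path from irrigation to outcome. Conditioning on a mediator would strip out part of the effect we want; the pooled comparison gives the total causal effect.
The causal difference is the pooled difference: 0.517 − 0.567 = -0.050.

-0.05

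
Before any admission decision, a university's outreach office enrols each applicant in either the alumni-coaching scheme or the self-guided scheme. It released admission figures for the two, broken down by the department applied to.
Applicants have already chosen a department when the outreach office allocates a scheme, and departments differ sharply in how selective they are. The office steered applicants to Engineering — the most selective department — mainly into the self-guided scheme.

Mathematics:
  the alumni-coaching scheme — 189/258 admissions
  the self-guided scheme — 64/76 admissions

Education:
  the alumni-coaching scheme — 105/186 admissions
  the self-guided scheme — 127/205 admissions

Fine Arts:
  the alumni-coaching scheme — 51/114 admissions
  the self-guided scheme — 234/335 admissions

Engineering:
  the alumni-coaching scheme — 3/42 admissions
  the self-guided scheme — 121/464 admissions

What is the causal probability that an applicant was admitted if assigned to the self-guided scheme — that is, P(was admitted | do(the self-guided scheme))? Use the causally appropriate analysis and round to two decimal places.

The imbalance in department arose from how applicants were allocated, not from anything the outreach scheme did; and department independently affects the outcome. The pooled gap is confounded — condition on department.
Standardising the self-guided scheme to the population department mix: 0.199·64/76 + 0.233·127/205 + 0.267·234/335 + 0.301·121/464 = 0.577.

0.58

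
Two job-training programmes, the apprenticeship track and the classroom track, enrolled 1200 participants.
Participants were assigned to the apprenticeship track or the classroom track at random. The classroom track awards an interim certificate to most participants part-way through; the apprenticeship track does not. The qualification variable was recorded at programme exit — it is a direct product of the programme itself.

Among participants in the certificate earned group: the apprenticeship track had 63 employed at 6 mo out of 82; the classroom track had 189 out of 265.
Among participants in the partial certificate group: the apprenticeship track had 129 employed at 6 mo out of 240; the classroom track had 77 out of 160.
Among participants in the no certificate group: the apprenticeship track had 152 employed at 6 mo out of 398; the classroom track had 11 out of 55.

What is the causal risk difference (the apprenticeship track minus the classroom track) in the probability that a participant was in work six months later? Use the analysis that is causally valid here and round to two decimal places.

-0.10

The qualification attained during the programme-specific comparison favours the apprenticeship track throughout, but the pooled figures favour the classroom track. The question is whether to condition on qualification attained during the programme.
Qualification attained during the programme is recorded after the programme and is itself shifted by it — it sits on the causal path from programme to outcome. Conditioning on a mediator would strip out part of the effect we want; the pooled comparison gives the total causal effect.
The causal difference is the pooled difference: 0.478 − 0.577 = -0.099.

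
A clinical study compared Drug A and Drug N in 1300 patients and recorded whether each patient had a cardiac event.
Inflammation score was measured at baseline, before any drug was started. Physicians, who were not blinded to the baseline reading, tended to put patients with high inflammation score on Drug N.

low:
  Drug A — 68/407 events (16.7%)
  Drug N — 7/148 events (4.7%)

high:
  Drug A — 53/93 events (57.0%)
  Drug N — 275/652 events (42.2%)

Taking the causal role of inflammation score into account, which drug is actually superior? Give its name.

The stratified and pooled comparisons disagree (Drug N wins within each inflammation score; Drug A wins overall), so the answer turns on the causal role of inflammation score.
Nothing the drug does changes inflammation score; the imbalance is an allocation artefact. With inflammation score also predicting the outcome, the pooled figure is confounded, and the within-stratum comparison is the causal one.
Within each level — low: 16.7% vs 4.7%; high: 57.0% vs 42.2% — Drug N is lower every time.

Drug N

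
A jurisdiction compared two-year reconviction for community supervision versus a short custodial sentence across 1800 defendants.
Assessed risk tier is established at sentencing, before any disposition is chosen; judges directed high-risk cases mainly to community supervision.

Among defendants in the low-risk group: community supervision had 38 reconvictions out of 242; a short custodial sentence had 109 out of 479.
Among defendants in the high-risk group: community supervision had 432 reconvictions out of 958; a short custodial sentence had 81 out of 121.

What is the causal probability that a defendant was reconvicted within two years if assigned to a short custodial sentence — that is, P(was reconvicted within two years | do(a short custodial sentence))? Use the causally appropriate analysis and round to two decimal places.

Assessed risk tier is set before the disposition has any effect — it is not caused by the disposition — and it independently drives the outcome. That makes it a confounder, so the causal comparison is within assessed risk tier levels.
Standardising a short custodial sentence to the population assessed risk tier mix: 0.401·109/479 + 0.599·81/121 = 0.492.

0.49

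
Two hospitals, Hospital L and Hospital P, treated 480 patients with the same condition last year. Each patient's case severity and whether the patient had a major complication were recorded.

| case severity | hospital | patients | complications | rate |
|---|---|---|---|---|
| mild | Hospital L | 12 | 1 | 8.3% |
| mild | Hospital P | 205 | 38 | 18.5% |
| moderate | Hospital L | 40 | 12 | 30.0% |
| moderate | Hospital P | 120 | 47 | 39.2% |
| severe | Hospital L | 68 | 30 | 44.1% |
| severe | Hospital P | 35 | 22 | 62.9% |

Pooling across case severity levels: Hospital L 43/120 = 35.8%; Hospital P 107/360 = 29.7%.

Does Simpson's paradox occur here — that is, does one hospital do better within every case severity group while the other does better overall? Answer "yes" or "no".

yes

Within each case severity level (mild 8.3% vs 18.5%; moderate 30.0% vs 39.2%; severe 44.1% vs 62.9%), Hospital L has the lower rate every time. Pooled: 35.8% vs 29.7% — Hospital P has the lower rate overall. The two comparisons disagree.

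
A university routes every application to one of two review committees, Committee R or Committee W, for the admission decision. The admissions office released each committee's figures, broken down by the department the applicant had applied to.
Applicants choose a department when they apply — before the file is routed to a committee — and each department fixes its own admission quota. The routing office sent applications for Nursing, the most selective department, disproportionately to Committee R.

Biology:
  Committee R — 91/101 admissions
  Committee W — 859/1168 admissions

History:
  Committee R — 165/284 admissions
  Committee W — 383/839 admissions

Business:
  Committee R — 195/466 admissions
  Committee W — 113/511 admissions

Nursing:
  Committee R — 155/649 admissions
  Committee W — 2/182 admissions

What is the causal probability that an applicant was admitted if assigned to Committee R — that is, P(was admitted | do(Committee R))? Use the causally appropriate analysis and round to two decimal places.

The department-specific comparison favours Committee R throughout, but the pooled figures favour Committee W. The question is whether to condition on department.
Since department is a pre-existing factor (not a product of the review committee) and it affects the outcome on its own, it is a confounder. The stratified rates, not the pooled rate, identify the causal effect.
Standardising Committee R to the population department mix: 0.302·91/101 + 0.267·165/284 + 0.233·195/466 + 0.198·155/649 = 0.572.

0.57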